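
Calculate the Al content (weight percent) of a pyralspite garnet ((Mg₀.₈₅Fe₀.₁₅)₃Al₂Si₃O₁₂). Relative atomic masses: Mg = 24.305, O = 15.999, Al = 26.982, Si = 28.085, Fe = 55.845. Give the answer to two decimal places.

12.93 weight percent

Molar mass of (Mg₀.₈₅Fe₀.₁₅)₃Al₂Si₃O₁₂: 2.55·24.305 + 0.45·55.845 + 2·26.982 + 3·28.085 + 12·15.999 = 417.315 g/mol.
Mass of Al per formula unit: 2 × 26.982 = 53.964 g.
Weight fraction Al = 53.964 / 417.315 = 0.1293.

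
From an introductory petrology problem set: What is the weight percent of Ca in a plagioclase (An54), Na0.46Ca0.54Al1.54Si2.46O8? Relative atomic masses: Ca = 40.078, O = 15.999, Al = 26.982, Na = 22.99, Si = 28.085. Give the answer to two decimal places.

M(Na0.46Ca0.54Al1.54Si2.46O8) = 270.851 g/mol.
Ca contributes 0.54 × 40.078 = 21.642 g per mole.
21.642/270.851 = 0.0799 → 7.99%.

7.99 mass %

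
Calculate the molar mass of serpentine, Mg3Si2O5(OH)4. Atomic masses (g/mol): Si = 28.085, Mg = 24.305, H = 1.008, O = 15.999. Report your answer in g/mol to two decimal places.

Mg: 3 × 24.305 = 72.9150
Si: 2 × 28.085 = 56.1700
O: 9 × 15.999 = 143.9910
H: 4 × 1.008 = 4.0320
Summing the contributions gives the formula mass.

277.11 g/mol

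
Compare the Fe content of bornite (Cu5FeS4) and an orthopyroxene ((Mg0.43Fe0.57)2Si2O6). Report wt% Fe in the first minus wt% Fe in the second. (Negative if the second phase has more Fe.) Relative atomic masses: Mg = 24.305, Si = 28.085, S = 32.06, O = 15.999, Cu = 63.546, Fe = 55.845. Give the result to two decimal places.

First mineral: 55.845 g Fe in 501.815 g formula = 11.13 wt% Fe.
Second mineral: 63.663 g Fe in 236.730 g formula = 26.89 wt% Fe.
11.13% − 26.89% gives a difference of -15.76 percentage points.

-15.76 percentage points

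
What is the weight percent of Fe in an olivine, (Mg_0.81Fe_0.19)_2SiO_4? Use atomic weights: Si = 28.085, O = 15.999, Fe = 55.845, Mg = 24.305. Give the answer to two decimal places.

13.90 wt%

Formula mass = 1.62·24.305 + 0.38·55.845 + 1·28.085 + 4·15.999 = 152.676 g/mol, of which 21.221 g is Fe.
So Fe makes up 21.221/152.676 = 0.1390 of the mass, i.e. 13.90%.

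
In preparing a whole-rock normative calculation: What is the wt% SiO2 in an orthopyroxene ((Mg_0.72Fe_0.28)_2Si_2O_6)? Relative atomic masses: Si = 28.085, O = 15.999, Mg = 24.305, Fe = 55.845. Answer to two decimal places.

Molar mass of (Mg_0.72Fe_0.28)_2Si_2O_6 = 1.44*24.305 + 0.56*55.845 + 2*28.085 + 6*15.999 = 218.436 g/mol.
Each formula unit contains 2 Si, equivalent to 2/1 = 2.0000 mol SiO2.
M(SiO2) = 1×28.085 + 2×15.999 = 60.083 g/mol.
Mass of SiO2 per formula unit = 2.0000 × 60.083 = 120.166 g.
SiO2 wt% = 120.166 / 218.436 × 100 = 55.01%.

55.01 wt%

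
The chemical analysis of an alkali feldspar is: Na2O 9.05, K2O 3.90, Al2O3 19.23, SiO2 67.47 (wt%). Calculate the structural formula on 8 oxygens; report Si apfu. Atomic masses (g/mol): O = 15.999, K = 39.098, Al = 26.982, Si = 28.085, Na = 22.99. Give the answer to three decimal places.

2.995 Si apfu

Na2O (M=61.979): mol = 0.14602; Na = 0.29204, O = 0.14602.
K2O (M=94.195): mol = 0.04140; K = 0.08280, O = 0.04140.
Al2O3 (M=101.961): mol = 0.18860; Al = 0.37720, O = 0.56580.
SiO2 (M=60.083): mol = 1.12295; Si = 1.12295, O = 2.24590.
ΣO = 2.99912; factor = 8/ΣO = 2.66745.
Si apfu = 1.12295 × 2.66745 = 2.995.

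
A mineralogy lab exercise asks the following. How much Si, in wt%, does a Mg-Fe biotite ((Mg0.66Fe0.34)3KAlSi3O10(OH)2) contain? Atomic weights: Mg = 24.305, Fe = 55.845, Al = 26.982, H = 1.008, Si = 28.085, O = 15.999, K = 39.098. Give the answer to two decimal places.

18.75 wt%

M((Mg0.66Fe0.34)3KAlSi3O10(OH)2) = 449.425 g/mol.
Si contributes 3 × 28.085 = 84.255 g per mole.
84.255/449.425 = 0.1875 → 18.75%.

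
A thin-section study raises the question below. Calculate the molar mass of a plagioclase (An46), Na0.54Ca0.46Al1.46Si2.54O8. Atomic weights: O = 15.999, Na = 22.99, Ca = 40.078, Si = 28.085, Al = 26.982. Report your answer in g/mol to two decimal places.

269.57 g/mol

Na: 0.54 × 22.99 = 12.4146
Ca: 0.46 × 40.078 = 18.4359
Al: 1.46 × 26.982 = 39.3937
Si: 2.54 × 28.085 = 71.3359
O: 8 × 15.999 = 127.9920
Summing the contributions gives the formula mass.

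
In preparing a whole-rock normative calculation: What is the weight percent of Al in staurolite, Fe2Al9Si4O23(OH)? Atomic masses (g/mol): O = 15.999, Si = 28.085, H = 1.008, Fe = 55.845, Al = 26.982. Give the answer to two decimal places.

28.51 wt%

Formula mass = 2*55.845 + 9*26.982 + 4*28.085 + 24*15.999 + 1*1.008 = 851.852 g/mol, of which 242.838 g is Al.
So Al makes up 242.838/851.852 = 0.2851 of the mass, i.e. 28.51%.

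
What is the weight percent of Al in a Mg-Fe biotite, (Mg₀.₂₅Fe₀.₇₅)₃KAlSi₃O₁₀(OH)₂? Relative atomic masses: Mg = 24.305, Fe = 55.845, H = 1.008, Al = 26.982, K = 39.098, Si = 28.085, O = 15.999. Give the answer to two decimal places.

5.53 wt%

Formula mass = 0.75*24.305 + 2.25*55.845 + 1*39.098 + 1*26.982 + 3*28.085 + 12*15.999 + 2*1.008 = 488.219 g/mol, of which 26.982 g is Al.
So Al makes up 26.982/488.219 = 0.0553 of the mass, i.e. 5.53%.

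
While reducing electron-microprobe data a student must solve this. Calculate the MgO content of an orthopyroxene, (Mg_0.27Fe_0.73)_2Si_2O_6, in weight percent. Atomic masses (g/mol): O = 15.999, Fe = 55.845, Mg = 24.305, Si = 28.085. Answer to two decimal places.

M((Mg_0.27Fe_0.73)_2Si_2O_6) = 246.822 g/mol; M(MgO) = 40.304 g/mol.
Moles MgO per formula unit = 0.54 Mg ÷ 1 = 0.5400.
MgO fraction = (0.5400 × 40.304) / 246.822 = 21.764/246.822 = 0.0882.

8.82 wt%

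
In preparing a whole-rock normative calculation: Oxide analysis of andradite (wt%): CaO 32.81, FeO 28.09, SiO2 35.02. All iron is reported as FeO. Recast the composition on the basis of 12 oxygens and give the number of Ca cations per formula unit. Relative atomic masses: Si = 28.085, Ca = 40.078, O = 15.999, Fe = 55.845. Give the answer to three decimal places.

CaO: 32.81/56.077 = 0.58509 mol → 0.58509 mol Ca, 0.58509 mol O.
FeO: 28.09/71.844 = 0.39099 mol → 0.39099 mol Fe, 0.39099 mol O.
SiO2: 35.02/60.083 = 0.58286 mol → 0.58286 mol Si, 1.16572 mol O.
Total oxygen = 2.14180 mol. Normalization factor = 12/2.14180 = 5.60276.
Ca per 12 O = 0.58509 × 5.60276 = 3.278.

3.278 Ca apfu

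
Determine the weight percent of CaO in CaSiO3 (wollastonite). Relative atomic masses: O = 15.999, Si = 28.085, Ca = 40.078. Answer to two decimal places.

Molar mass of CaSiO3 = 1·40.078 + 1·28.085 + 3·15.999 = 116.160 g/mol.
Each formula unit contains 1 Ca, equivalent to 1/1 = 1.0000 mol CaO.
M(CaO) = 1×40.078 + 1×15.999 = 56.077 g/mol.
Mass of CaO per formula unit = 1.0000 × 56.077 = 56.077 g.
CaO wt% = 56.077 / 116.160 × 100 = 48.28%.

48.28 wt%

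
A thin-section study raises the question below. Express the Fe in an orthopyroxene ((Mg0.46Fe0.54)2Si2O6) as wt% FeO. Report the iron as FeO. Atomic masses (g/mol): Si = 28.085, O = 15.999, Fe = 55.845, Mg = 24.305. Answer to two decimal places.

Molar mass of (Mg0.46Fe0.54)2Si2O6 = 0.92×24.305 + 1.08×55.845 + 2×28.085 + 6×15.999 = 234.837 g/mol.
Each formula unit contains 1.08 Fe, equivalent to 1.08/1 = 1.0800 mol FeO.
M(FeO) = 1×55.845 + 1×15.999 = 71.844 g/mol.
Mass of FeO per formula unit = 1.0800 × 71.844 = 77.592 g.
FeO wt% = 77.592 / 234.837 × 100 = 33.04%.

33.04 wt%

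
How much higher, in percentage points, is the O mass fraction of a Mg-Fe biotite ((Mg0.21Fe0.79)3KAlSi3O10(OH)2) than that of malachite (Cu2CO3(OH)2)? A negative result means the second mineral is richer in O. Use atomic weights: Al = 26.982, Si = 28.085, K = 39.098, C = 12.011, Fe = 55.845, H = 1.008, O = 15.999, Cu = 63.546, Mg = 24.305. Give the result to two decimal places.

2.84 percentage points

First mineral: 191.988 g O in 492.004 g formula = 39.02 wt% O.
Second mineral: 79.995 g O in 221.114 g formula = 36.18 wt% O.
39.02% − 36.18% gives a difference of 2.84 percentage points.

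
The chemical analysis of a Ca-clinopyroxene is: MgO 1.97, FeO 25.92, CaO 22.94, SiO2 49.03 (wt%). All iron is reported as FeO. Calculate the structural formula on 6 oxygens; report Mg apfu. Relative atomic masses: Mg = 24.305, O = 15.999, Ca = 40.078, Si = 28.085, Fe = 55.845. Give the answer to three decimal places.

MgO: 1.97/40.304 = 0.04888 mol → 0.04888 mol Mg, 0.04888 mol O.
FeO: 25.92/71.844 = 0.36078 mol → 0.36078 mol Fe, 0.36078 mol O.
CaO: 22.94/56.077 = 0.40908 mol → 0.40908 mol Ca, 0.40908 mol O.
SiO2: 49.03/60.083 = 0.81604 mol → 0.81604 mol Si, 1.63208 mol O.
Total oxygen = 2.45082 mol. Normalization factor = 6/2.45082 = 2.44816.
Mg per 6 O = 0.04888 × 2.44816 = 0.120.

0.120 Mg apfu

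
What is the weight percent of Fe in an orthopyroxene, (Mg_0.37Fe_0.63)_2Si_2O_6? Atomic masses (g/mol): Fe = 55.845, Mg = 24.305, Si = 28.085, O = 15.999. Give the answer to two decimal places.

Formula mass = 0.74×24.305 + 1.26×55.845 + 2×28.085 + 6×15.999 = 240.514 g/mol, of which 70.365 g is Fe.
So Fe makes up 70.365/240.514 = 0.2926 of the mass, i.e. 29.26%.

29.26 wt%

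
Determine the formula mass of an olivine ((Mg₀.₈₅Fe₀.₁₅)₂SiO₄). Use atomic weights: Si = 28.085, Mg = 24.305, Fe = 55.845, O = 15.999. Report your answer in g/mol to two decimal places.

M = 1.70·24.305 + 0.30·55.845 + 1·28.085 + 4·15.999

150.15 g/mol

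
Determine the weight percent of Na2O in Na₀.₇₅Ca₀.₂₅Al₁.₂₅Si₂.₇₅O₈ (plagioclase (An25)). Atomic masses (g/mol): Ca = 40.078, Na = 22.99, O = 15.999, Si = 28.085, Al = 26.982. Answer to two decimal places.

8.73 wt%

M(Na₀.₇₅Ca₀.₂₅Al₁.₂₅Si₂.₇₅O₈) = 266.215 g/mol; M(Na2O) = 61.979 g/mol.
Moles Na2O per formula unit = 0.75 Na ÷ 2 = 0.3750.
Na2O fraction = (0.3750 × 61.979) / 266.215 = 23.242/266.215 = 0.0873.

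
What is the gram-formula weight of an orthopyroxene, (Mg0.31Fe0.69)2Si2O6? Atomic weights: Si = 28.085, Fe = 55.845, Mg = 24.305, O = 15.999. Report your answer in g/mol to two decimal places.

244.30 g/mol

The formula mass is the sum 0.62×24.305 + 1.38×55.845 + 2×28.085 + 6×15.999.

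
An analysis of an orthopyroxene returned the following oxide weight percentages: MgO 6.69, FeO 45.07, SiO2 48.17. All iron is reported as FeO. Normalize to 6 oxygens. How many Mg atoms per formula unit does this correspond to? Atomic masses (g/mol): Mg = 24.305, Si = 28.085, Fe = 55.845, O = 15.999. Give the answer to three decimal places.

0.416 Mg apfu

MgO: 6.69/40.304 = 0.16599 mol → 0.16599 mol Mg, 0.16599 mol O.
FeO: 45.07/71.844 = 0.62733 mol → 0.62733 mol Fe, 0.62733 mol O.
SiO2: 48.17/60.083 = 0.80172 mol → 0.80172 mol Si, 1.60344 mol O.
Total oxygen = 2.39676 mol. Normalization factor = 6/2.39676 = 2.50338.
Mg per 6 O = 0.16599 × 2.50338 = 0.416.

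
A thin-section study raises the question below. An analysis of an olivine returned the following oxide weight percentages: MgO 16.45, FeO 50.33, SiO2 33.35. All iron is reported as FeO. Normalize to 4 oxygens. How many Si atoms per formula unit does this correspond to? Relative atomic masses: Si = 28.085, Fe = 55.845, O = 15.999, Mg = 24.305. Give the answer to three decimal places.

MgO (M=40.304): mol = 0.40815; Mg = 0.40815, O = 0.40815.
FeO (M=71.844): mol = 0.70055; Fe = 0.70055, O = 0.70055.
SiO2 (M=60.083): mol = 0.55507; Si = 0.55507, O = 1.11014.
ΣO = 2.21884; factor = 4/ΣO = 1.80274.
Si apfu = 0.55507 × 1.80274 = 1.001.

1.001 Si apfu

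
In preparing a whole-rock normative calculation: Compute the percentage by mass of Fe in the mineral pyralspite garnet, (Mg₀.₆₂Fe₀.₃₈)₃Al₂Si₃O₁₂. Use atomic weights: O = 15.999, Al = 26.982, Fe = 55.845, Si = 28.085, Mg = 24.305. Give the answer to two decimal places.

14.50 weight percent

Molar mass of (Mg₀.₆₂Fe₀.₃₈)₃Al₂Si₃O₁₂: 1.86*24.305 + 1.14*55.845 + 2*26.982 + 3*28.085 + 12*15.999 = 439.078 g/mol.
Mass of Fe per formula unit: 1.14 × 55.845 = 63.663 g.
Weight fraction Fe = 63.663 / 439.078 = 0.1450.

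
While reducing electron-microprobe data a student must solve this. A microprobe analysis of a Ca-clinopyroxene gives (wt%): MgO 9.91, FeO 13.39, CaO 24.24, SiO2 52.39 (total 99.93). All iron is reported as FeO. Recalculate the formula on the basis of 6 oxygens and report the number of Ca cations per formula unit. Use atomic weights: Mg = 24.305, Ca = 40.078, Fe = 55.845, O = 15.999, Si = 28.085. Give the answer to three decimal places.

MgO: 9.91/40.304 = 0.24588 mol → 0.24588 mol Mg, 0.24588 mol O.
FeO: 13.39/71.844 = 0.18638 mol → 0.18638 mol Fe, 0.18638 mol O.
CaO: 24.24/56.077 = 0.43226 mol → 0.43226 mol Ca, 0.43226 mol O.
SiO2: 52.39/60.083 = 0.87196 mol → 0.87196 mol Si, 1.74392 mol O.
Total oxygen = 2.60844 mol. Normalization factor = 6/2.60844 = 2.30023.
Ca per 6 O = 0.43226 × 2.30023 = 0.994.

0.994 Ca apfu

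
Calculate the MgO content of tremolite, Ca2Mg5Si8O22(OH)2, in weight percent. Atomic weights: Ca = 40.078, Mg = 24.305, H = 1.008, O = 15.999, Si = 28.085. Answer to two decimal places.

M(Ca2Mg5Si8O22(OH)2) = 812.353 g/mol; M(MgO) = 40.304 g/mol.
Moles MgO per formula unit = 5 Mg ÷ 1 = 5.0000.
MgO fraction = (5.0000 × 40.304) / 812.353 = 201.520/812.353 = 0.2481.

24.81 wt%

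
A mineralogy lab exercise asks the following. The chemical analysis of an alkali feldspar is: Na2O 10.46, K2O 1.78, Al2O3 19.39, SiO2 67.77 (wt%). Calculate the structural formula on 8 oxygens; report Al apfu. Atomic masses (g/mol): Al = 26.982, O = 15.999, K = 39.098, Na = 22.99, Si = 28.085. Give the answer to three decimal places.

10.46 wt% Na2O ÷ 61.979 g/mol = 0.16877 mol, giving 0.33754 Na and 0.16877 O.
1.78 wt% K2O ÷ 94.195 g/mol = 0.01890 mol, giving 0.03780 K and 0.01890 O.
19.39 wt% Al2O3 ÷ 101.961 g/mol = 0.19017 mol, giving 0.38034 Al and 0.57051 O.
67.77 wt% SiO2 ÷ 60.083 g/mol = 1.12794 mol, giving 1.12794 Si and 2.25588 O.
Oxygen sums to 3.01406; scaling by 8/3.01406 = 2.65423 puts the formula on 8 O.
Al: 0.38034 × 2.65423 = 1.010 atoms per formula unit.

1.010 Al apfu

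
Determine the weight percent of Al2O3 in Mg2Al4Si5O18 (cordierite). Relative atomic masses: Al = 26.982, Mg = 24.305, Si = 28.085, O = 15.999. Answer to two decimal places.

34.86 wt%

Molar mass of Mg2Al4Si5O18 = 2*24.305 + 4*26.982 + 5*28.085 + 18*15.999 = 584.945 g/mol.
Each formula unit contains 4 Al, equivalent to 4/2 = 2.0000 mol Al2O3.
M(Al2O3) = 2×26.982 + 3×15.999 = 101.961 g/mol.
Mass of Al2O3 per formula unit = 2.0000 × 101.961 = 203.922 g.
Al2O3 wt% = 203.922 / 584.945 × 100 = 34.86%.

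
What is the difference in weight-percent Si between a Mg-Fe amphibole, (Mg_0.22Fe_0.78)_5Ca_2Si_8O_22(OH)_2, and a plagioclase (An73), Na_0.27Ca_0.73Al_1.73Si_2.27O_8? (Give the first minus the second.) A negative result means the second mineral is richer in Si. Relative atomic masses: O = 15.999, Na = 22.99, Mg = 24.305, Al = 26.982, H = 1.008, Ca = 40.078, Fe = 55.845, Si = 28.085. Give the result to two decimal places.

0.74 percentage points

First mineral: 224.680 g Si in 935.359 g formula = 24.02 wt% Si.
Second mineral: 63.753 g Si in 273.888 g formula = 23.28 wt% Si.
24.02% − 23.28% gives a difference of 0.74 percentage points.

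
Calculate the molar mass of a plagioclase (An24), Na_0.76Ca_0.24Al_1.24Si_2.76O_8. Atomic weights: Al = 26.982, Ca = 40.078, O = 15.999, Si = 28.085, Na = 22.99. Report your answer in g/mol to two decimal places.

266.06 g/mol

Na: 0.76 × 22.99 = 17.4724
Ca: 0.24 × 40.078 = 9.6187
Al: 1.24 × 26.982 = 33.4577
Si: 2.76 × 28.085 = 77.5146
O: 8 × 15.999 = 127.9920
Summing the contributions gives the formula mass.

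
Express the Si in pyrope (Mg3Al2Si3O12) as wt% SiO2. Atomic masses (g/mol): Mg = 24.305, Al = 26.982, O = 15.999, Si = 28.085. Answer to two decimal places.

Molar mass of Mg3Al2Si3O12 = 3·24.305 + 2·26.982 + 3·28.085 + 12·15.999 = 403.122 g/mol.
Each formula unit contains 3 Si, equivalent to 3/1 = 3.0000 mol SiO2.
M(SiO2) = 1×28.085 + 2×15.999 = 60.083 g/mol.
Mass of SiO2 per formula unit = 3.0000 × 60.083 = 180.249 g.
SiO2 wt% = 180.249 / 403.122 × 100 = 44.71%.

44.71 wt%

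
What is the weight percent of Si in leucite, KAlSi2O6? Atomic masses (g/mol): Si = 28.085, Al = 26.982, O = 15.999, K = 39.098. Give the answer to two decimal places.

25.74 wt%

Formula mass = 1*39.098 + 1*26.982 + 2*28.085 + 6*15.999 = 218.244 g/mol, of which 56.170 g is Si.
So Si makes up 56.170/218.244 = 0.2574 of the mass, i.e. 25.74%.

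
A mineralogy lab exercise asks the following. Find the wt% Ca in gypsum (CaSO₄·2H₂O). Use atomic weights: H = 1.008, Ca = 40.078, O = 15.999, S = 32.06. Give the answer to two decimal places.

23.28 weight percent

Formula mass = 1*40.078 + 1*32.06 + 6*15.999 + 4*1.008 = 172.164 g/mol, of which 40.078 g is Ca.
So Ca makes up 40.078/172.164 = 0.2328 of the mass, i.e. 23.28%.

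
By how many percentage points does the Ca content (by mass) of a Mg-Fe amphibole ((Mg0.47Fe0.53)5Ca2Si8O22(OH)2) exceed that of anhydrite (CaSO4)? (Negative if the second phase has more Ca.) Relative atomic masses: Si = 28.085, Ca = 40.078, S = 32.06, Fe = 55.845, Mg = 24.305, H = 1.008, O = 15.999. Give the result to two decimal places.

-20.49 percentage points

First mineral: 80.156 g Ca in 895.934 g formula = 8.95 wt% Ca.
Second mineral: 40.078 g Ca in 136.134 g formula = 29.44 wt% Ca.
8.95% − 29.44% gives a difference of -20.49 percentage points.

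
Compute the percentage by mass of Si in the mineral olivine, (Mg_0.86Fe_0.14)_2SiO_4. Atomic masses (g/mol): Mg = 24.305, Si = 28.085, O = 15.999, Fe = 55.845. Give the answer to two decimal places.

18.78 wt%

Molar mass of (Mg_0.86Fe_0.14)_2SiO_4: 1.72×24.305 + 0.28×55.845 + 1×28.085 + 4×15.999 = 149.522 g/mol.
Mass of Si per formula unit: 1 × 28.085 = 28.085 g.
Weight fraction Si = 28.085 / 149.522 = 0.1878.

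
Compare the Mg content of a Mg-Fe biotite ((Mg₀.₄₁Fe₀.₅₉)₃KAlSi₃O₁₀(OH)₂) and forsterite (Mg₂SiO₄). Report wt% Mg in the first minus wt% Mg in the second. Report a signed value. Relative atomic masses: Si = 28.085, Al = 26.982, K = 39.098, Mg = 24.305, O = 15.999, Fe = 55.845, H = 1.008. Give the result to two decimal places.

-28.23 percentage points

Mg in (Mg₀.₄₁Fe₀.₅₉)₃KAlSi₃O₁₀(OH)₂: molar mass 473.080 g/mol; 1.23×24.305 = 29.895 g → 6.32 wt%.
Mg in Mg₂SiO₄: molar mass 140.691 g/mol; 2×24.305 = 48.610 g → 34.55 wt%.
Difference = 6.32 − 34.55 = -28.23 percentage points.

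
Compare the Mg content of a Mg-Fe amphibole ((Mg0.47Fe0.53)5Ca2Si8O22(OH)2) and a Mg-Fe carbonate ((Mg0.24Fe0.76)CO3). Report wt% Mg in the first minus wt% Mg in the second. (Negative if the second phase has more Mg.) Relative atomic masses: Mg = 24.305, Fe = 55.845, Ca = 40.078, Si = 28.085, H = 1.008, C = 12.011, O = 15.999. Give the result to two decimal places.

M((Mg0.47Fe0.53)5Ca2Si8O22(OH)2) = 895.934 g/mol, so wt% Mg = 57.117/895.934 × 100 = 6.38%.
M((Mg0.24Fe0.76)CO3) = 108.283 g/mol, so wt% Mg = 5.833/108.283 × 100 = 5.39%.
6.38 − 5.39 = 0.99 pp.

0.99 percentage points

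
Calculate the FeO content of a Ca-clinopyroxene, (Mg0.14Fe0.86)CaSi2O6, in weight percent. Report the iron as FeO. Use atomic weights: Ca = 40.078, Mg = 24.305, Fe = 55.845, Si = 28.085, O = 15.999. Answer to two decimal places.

M((Mg0.14Fe0.86)CaSi2O6) = 243.671 g/mol; M(FeO) = 71.844 g/mol.
Moles FeO per formula unit = 0.86 Fe ÷ 1 = 0.8600.
FeO fraction = (0.8600 × 71.844) / 243.671 = 61.786/243.671 = 0.2536.

25.36 wt%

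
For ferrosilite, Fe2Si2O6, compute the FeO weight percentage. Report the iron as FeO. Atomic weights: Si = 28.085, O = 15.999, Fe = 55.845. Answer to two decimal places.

M(Fe2Si2O6) = 263.854 g/mol; M(FeO) = 71.844 g/mol.
Moles FeO per formula unit = 2 Fe ÷ 1 = 2.0000.
FeO fraction = (2.0000 × 71.844) / 263.854 = 143.688/263.854 = 0.5446.

54.46 wt%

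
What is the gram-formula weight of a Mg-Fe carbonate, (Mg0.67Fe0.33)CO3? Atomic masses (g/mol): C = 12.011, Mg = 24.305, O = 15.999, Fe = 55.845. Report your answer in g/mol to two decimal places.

94.72 g/mol

The formula mass is the sum 0.67(24.305) + 0.33(55.845) + 1(12.011) + 3(15.999).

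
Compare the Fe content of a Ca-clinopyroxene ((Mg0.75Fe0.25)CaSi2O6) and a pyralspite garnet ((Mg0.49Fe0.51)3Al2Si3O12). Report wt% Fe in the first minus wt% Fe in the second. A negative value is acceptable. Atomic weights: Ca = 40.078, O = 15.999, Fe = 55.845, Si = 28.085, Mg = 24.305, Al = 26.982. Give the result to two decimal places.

-12.71 percentage points

Fe in (Mg0.75Fe0.25)CaSi2O6: molar mass 224.432 g/mol; 0.25×55.845 = 13.961 g → 6.22 wt%.
Fe in (Mg0.49Fe0.51)3Al2Si3O12: molar mass 451.378 g/mol; 1.53×55.845 = 85.443 g → 18.93 wt%.
Difference = 6.22 − 18.93 = -12.71 percentage points.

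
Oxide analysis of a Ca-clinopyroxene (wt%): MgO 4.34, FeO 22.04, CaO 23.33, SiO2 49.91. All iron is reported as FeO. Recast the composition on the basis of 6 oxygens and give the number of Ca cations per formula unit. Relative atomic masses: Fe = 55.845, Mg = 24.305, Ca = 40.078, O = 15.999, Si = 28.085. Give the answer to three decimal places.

4.34 wt% MgO ÷ 40.304 g/mol = 0.10768 mol, giving 0.10768 Mg and 0.10768 O.
22.04 wt% FeO ÷ 71.844 g/mol = 0.30678 mol, giving 0.30678 Fe and 0.30678 O.
23.33 wt% CaO ÷ 56.077 g/mol = 0.41604 mol, giving 0.41604 Ca and 0.41604 O.
49.91 wt% SiO2 ÷ 60.083 g/mol = 0.83068 mol, giving 0.83068 Si and 1.66136 O.
Oxygen sums to 2.49186; scaling by 6/2.49186 = 2.40784 puts the formula on 6 O.
Ca: 0.41604 × 2.40784 = 1.002 atoms per formula unit.

1.002 Ca apfu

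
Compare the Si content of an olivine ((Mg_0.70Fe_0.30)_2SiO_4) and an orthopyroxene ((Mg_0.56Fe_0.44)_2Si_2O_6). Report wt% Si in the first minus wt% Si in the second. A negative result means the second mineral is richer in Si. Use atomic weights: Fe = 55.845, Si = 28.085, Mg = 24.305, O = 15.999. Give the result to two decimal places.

-6.98 percentage points

Si in (Mg_0.70Fe_0.30)_2SiO_4: molar mass 159.615 g/mol; 1×28.085 = 28.085 g → 17.60 wt%.
Si in (Mg_0.56Fe_0.44)_2Si_2O_6: molar mass 228.529 g/mol; 2×28.085 = 56.170 g → 24.58 wt%.
Difference = 17.60 − 24.58 = -6.98 percentage points.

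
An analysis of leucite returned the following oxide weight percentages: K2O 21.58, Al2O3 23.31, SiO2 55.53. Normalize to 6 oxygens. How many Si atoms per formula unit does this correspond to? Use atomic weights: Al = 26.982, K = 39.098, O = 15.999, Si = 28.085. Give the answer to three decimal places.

2.007 Si apfu

21.58 wt% K2O ÷ 94.195 g/mol = 0.22910 mol, giving 0.45820 K and 0.22910 O.
23.31 wt% Al2O3 ÷ 101.961 g/mol = 0.22862 mol, giving 0.45724 Al and 0.68586 O.
55.53 wt% SiO2 ÷ 60.083 g/mol = 0.92422 mol, giving 0.92422 Si and 1.84844 O.
Oxygen sums to 2.76340; scaling by 6/2.76340 = 2.17124 puts the formula on 6 O.
Si: 0.92422 × 2.17124 = 2.007 atoms per formula unit.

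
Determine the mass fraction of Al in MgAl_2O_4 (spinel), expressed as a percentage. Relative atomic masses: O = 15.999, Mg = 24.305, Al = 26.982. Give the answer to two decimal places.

37.93 wt%

Molar mass of MgAl_2O_4: 1×24.305 + 2×26.982 + 4×15.999 = 142.265 g/mol.
Mass of Al per formula unit: 2 × 26.982 = 53.964 g.
Weight fraction Al = 53.964 / 142.265 = 0.3793.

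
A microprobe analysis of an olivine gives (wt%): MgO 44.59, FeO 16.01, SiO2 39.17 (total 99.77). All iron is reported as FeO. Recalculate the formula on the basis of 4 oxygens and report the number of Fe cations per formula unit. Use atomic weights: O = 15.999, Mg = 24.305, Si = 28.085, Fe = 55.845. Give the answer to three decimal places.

44.59 wt% MgO ÷ 40.304 g/mol = 1.10634 mol, giving 1.10634 Mg and 1.10634 O.
16.01 wt% FeO ÷ 71.844 g/mol = 0.22284 mol, giving 0.22284 Fe and 0.22284 O.
39.17 wt% SiO2 ÷ 60.083 g/mol = 0.65193 mol, giving 0.65193 Si and 1.30386 O.
Oxygen sums to 2.63304; scaling by 4/2.63304 = 1.51916 puts the formula on 4 O.
Fe: 0.22284 × 1.51916 = 0.339 atoms per formula unit.

0.339 Fe apfu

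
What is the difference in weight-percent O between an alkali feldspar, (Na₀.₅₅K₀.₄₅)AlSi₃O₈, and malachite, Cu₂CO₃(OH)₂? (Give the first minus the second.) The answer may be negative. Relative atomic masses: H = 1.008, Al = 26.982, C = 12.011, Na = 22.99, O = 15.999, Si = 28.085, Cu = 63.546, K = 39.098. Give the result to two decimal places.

First mineral: 127.992 g O in 269.468 g formula = 47.50 wt% O.
Second mineral: 79.995 g O in 221.114 g formula = 36.18 wt% O.
47.50% − 36.18% gives a difference of 11.32 percentage points.

11.32 percentage points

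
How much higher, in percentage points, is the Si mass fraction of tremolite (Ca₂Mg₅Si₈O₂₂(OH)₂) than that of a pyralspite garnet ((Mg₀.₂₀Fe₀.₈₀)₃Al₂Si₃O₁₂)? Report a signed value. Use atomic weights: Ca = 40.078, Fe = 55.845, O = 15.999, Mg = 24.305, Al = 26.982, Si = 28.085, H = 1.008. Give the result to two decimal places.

M(Ca₂Mg₅Si₈O₂₂(OH)₂) = 812.353 g/mol, so wt% Si = 224.680/812.353 × 100 = 27.66%.
M((Mg₀.₂₀Fe₀.₈₀)₃Al₂Si₃O₁₂) = 478.818 g/mol, so wt% Si = 84.255/478.818 × 100 = 17.60%.
27.66 − 17.60 = 10.06 pp.

10.06 percentage points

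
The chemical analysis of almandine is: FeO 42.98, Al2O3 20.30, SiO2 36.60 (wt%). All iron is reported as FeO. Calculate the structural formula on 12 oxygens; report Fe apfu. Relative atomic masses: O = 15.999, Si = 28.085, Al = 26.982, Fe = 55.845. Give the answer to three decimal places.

FeO (M=71.844): mol = 0.59824; Fe = 0.59824, O = 0.59824.
Al2O3 (M=101.961): mol = 0.19910; Al = 0.39820, O = 0.59730.
SiO2 (M=60.083): mol = 0.60916; Si = 0.60916, O = 1.21832.
ΣO = 2.41386; factor = 12/ΣO = 4.97129.
Fe apfu = 0.59824 × 4.97129 = 2.974.

2.974 Fe apfu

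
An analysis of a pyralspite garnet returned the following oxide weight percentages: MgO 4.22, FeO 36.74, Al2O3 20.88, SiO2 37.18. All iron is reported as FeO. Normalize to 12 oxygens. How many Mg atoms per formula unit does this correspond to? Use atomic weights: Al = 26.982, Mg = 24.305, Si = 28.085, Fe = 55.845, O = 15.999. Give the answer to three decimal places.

MgO: 4.22/40.304 = 0.10470 mol → 0.10470 mol Mg, 0.10470 mol O.
FeO: 36.74/71.844 = 0.51139 mol → 0.51139 mol Fe, 0.51139 mol O.
Al2O3: 20.88/101.961 = 0.20478 mol → 0.40956 mol Al, 0.61434 mol O.
SiO2: 37.18/60.083 = 0.61881 mol → 0.61881 mol Si, 1.23762 mol O.
Total oxygen = 2.46805 mol. Normalization factor = 12/2.46805 = 4.86214.
Mg per 12 O = 0.10470 × 4.86214 = 0.509.

0.509 Mg apfu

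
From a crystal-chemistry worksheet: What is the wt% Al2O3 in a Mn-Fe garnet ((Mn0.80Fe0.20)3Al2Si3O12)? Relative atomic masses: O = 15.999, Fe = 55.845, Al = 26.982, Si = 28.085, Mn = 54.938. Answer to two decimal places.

20.57 wt%

M((Mn0.80Fe0.20)3Al2Si3O12) = 495.565 g/mol; M(Al2O3) = 101.961 g/mol.
Moles Al2O3 per formula unit = 2 Al ÷ 2 = 1.0000.
Al2O3 fraction = (1.0000 × 101.961) / 495.565 = 101.961/495.565 = 0.2057.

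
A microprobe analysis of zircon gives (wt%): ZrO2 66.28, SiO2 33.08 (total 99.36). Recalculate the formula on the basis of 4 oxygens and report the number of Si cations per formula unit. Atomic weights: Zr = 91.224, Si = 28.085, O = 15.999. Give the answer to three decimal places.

66.28 wt% ZrO2 ÷ 123.222 g/mol = 0.53789 mol, giving 0.53789 Zr and 1.07578 O.
33.08 wt% SiO2 ÷ 60.083 g/mol = 0.55057 mol, giving 0.55057 Si and 1.10114 O.
Oxygen sums to 2.17692; scaling by 4/2.17692 = 1.83746 puts the formula on 4 O.
Si: 0.55057 × 1.83746 = 1.012 atoms per formula unit.

1.012 Si apfu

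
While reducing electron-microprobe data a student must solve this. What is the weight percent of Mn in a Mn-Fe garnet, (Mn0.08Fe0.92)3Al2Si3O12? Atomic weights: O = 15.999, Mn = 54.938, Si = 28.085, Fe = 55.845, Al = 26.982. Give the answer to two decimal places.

2.65 weight percent

M((Mn0.08Fe0.92)3Al2Si3O12) = 497.524 g/mol.
Mn contributes 0.24 × 54.938 = 13.185 g per mole.
13.185/497.524 = 0.0265 → 2.65%.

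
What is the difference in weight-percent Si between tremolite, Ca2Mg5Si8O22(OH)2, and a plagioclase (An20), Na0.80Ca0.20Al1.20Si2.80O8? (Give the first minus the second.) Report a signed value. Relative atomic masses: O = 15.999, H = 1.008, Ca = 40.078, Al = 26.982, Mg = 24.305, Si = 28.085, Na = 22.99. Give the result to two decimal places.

First mineral: 224.680 g Si in 812.353 g formula = 27.66 wt% Si.
Second mineral: 78.638 g Si in 265.416 g formula = 29.63 wt% Si.
27.66% − 29.63% gives a difference of -1.97 percentage points.

-1.97 percentage points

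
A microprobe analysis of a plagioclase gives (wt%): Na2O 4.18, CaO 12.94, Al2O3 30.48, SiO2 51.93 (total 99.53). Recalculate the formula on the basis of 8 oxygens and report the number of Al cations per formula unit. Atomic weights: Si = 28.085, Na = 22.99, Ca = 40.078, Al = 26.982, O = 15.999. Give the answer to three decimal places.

1.636 Al apfu

Na2O (M=61.979): mol = 0.06744; Na = 0.13488, O = 0.06744.
CaO (M=56.077): mol = 0.23075; Ca = 0.23075, O = 0.23075.
Al2O3 (M=101.961): mol = 0.29894; Al = 0.59788, O = 0.89682.
SiO2 (M=60.083): mol = 0.86430; Si = 0.86430, O = 1.72860.
ΣO = 2.92361; factor = 8/ΣO = 2.73634.
Al apfu = 0.59788 × 2.73634 = 1.636.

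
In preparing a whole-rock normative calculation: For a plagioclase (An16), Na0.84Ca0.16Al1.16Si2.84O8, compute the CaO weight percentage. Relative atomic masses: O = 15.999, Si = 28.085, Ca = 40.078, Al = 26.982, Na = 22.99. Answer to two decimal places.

M(Na0.84Ca0.16Al1.16Si2.84O8) = 264.777 g/mol; M(CaO) = 56.077 g/mol.
Moles CaO per formula unit = 0.16 Ca ÷ 1 = 0.1600.
CaO fraction = (0.1600 × 56.077) / 264.777 = 8.972/264.777 = 0.0339.

3.39 wt%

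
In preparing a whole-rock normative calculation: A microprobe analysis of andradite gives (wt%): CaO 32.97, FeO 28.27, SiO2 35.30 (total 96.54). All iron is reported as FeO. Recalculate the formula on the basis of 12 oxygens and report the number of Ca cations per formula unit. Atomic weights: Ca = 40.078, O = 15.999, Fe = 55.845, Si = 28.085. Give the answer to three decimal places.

3.272 Ca apfu

32.97 wt% CaO ÷ 56.077 g/mol = 0.58794 mol, giving 0.58794 Ca and 0.58794 O.
28.27 wt% FeO ÷ 71.844 g/mol = 0.39349 mol, giving 0.39349 Fe and 0.39349 O.
35.30 wt% SiO2 ÷ 60.083 g/mol = 0.58752 mol, giving 0.58752 Si and 1.17504 O.
Oxygen sums to 2.15647; scaling by 12/2.15647 = 5.56465 puts the formula on 12 O.
Ca: 0.58794 × 5.56465 = 3.272 atoms per formula unit.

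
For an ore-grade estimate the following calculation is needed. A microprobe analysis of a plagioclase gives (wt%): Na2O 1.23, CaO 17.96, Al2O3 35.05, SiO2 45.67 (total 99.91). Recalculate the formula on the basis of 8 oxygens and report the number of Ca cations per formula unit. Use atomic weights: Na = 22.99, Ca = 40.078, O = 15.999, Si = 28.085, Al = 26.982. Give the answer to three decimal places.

Na2O: 1.23/61.979 = 0.01985 mol → 0.03970 mol Na, 0.01985 mol O.
CaO: 17.96/56.077 = 0.32027 mol → 0.32027 mol Ca, 0.32027 mol O.
Al2O3: 35.05/101.961 = 0.34376 mol → 0.68752 mol Al, 1.03128 mol O.
SiO2: 45.67/60.083 = 0.76012 mol → 0.76012 mol Si, 1.52024 mol O.
Total oxygen = 2.89164 mol. Normalization factor = 8/2.89164 = 2.76660.
Ca per 8 O = 0.32027 × 2.76660 = 0.886.

0.886 Ca apfu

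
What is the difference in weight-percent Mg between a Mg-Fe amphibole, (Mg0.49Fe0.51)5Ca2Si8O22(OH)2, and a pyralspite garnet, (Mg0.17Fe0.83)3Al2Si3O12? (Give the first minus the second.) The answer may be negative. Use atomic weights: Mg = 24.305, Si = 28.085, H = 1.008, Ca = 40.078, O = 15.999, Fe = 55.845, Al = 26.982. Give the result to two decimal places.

4.10 percentage points

Mg in (Mg0.49Fe0.51)5Ca2Si8O22(OH)2: molar mass 892.780 g/mol; 2.45×24.305 = 59.547 g → 6.67 wt%.
Mg in (Mg0.17Fe0.83)3Al2Si3O12: molar mass 481.657 g/mol; 0.51×24.305 = 12.396 g → 2.57 wt%.
Difference = 6.67 − 2.57 = 4.10 percentage points.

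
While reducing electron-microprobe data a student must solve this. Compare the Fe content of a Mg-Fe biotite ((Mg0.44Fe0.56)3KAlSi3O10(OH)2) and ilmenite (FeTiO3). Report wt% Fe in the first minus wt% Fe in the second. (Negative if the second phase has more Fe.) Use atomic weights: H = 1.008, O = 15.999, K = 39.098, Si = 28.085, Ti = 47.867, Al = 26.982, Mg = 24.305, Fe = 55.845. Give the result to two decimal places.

-16.86 percentage points

First mineral: 93.820 g Fe in 470.241 g formula = 19.95 wt% Fe.
Second mineral: 55.845 g Fe in 151.709 g formula = 36.81 wt% Fe.
19.95% − 36.81% gives a difference of -16.86 percentage points.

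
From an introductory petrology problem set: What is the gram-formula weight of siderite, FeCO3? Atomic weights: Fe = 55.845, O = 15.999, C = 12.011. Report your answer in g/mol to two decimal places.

Fe: 1 × 55.845 = 55.8450
C: 1 × 12.011 = 12.0110
O: 3 × 15.999 = 47.9970
Summing the contributions gives the formula mass.

115.85 g/mol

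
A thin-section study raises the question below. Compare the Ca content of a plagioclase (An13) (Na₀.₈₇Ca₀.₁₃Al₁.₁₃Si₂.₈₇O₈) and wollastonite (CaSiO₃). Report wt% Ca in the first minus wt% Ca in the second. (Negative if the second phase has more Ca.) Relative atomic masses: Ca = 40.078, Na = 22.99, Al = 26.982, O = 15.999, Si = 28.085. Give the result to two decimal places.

-32.53 percentage points

First mineral: 5.210 g Ca in 264.297 g formula = 1.97 wt% Ca.
Second mineral: 40.078 g Ca in 116.160 g formula = 34.50 wt% Ca.
1.97% − 34.50% gives a difference of -32.53 percentage points.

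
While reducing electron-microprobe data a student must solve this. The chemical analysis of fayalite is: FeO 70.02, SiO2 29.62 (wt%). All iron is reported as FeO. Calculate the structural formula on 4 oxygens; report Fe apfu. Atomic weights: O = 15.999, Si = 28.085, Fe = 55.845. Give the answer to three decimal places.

FeO (M=71.844): mol = 0.97461; Fe = 0.97461, O = 0.97461.
SiO2 (M=60.083): mol = 0.49298; Si = 0.49298, O = 0.98596.
ΣO = 1.96057; factor = 4/ΣO = 2.04022.
Fe apfu = 0.97461 × 2.04022 = 1.988.

1.988 Fe apfu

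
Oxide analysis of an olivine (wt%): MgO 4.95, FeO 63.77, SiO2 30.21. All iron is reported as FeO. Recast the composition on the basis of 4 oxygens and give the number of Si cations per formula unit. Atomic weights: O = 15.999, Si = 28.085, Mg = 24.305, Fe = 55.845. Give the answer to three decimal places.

0.998 Si apfu

MgO (M=40.304): mol = 0.12282; Mg = 0.12282, O = 0.12282.
FeO (M=71.844): mol = 0.88762; Fe = 0.88762, O = 0.88762.
SiO2 (M=60.083): mol = 0.50280; Si = 0.50280, O = 1.00560.
ΣO = 2.01604; factor = 4/ΣO = 1.98409.
Si apfu = 0.50280 × 1.98409 = 0.998.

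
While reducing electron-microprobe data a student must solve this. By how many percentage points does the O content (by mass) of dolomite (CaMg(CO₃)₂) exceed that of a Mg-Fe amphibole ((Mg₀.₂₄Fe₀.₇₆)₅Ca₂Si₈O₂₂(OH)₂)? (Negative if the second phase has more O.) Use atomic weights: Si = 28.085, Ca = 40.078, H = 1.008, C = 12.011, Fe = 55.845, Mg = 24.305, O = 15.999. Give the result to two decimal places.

M(CaMg(CO₃)₂) = 184.399 g/mol, so wt% O = 95.994/184.399 × 100 = 52.06%.
M((Mg₀.₂₄Fe₀.₇₆)₅Ca₂Si₈O₂₂(OH)₂) = 932.205 g/mol, so wt% O = 383.976/932.205 × 100 = 41.19%.
52.06 − 41.19 = 10.87 pp.

10.87 percentage points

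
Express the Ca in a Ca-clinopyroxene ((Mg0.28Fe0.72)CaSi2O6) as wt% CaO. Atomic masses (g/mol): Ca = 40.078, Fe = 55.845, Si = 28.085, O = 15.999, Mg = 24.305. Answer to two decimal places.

23.44 wt%

Formula mass = 239.256 g/mol.
1 Ca → 1.0000 mol CaO per formula unit; M(CaO) = 56.077, so CaO mass = 56.077 g.
56.077/239.256 × 100 = 23.44 wt%.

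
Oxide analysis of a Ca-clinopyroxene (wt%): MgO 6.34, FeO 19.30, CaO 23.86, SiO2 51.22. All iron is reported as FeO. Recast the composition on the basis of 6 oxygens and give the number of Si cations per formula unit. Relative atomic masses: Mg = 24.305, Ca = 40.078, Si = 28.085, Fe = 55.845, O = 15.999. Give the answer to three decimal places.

2.001 Si apfu

MgO: 6.34/40.304 = 0.15730 mol → 0.15730 mol Mg, 0.15730 mol O.
FeO: 19.30/71.844 = 0.26864 mol → 0.26864 mol Fe, 0.26864 mol O.
CaO: 23.86/56.077 = 0.42549 mol → 0.42549 mol Ca, 0.42549 mol O.
SiO2: 51.22/60.083 = 0.85249 mol → 0.85249 mol Si, 1.70498 mol O.
Total oxygen = 2.55641 mol. Normalization factor = 6/2.55641 = 2.34704.
Si per 6 O = 0.85249 × 2.34704 = 2.001.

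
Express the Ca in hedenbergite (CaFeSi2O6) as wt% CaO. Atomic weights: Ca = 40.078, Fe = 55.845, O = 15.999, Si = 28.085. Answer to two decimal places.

Molar mass of CaFeSi2O6 = 1*40.078 + 1*55.845 + 2*28.085 + 6*15.999 = 248.087 g/mol.
Each formula unit contains 1 Ca, equivalent to 1/1 = 1.0000 mol CaO.
M(CaO) = 1×40.078 + 1×15.999 = 56.077 g/mol.
Mass of CaO per formula unit = 1.0000 × 56.077 = 56.077 g.
CaO wt% = 56.077 / 248.087 × 100 = 22.60%.

22.60 wt%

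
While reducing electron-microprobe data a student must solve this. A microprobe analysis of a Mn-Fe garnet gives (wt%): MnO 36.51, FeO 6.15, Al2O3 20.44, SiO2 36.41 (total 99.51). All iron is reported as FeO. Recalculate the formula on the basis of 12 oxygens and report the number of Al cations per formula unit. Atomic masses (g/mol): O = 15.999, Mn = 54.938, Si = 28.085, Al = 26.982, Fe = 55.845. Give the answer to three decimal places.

MnO: 36.51/70.937 = 0.51468 mol → 0.51468 mol Mn, 0.51468 mol O.
FeO: 6.15/71.844 = 0.08560 mol → 0.08560 mol Fe, 0.08560 mol O.
Al2O3: 20.44/101.961 = 0.20047 mol → 0.40094 mol Al, 0.60141 mol O.
SiO2: 36.41/60.083 = 0.60600 mol → 0.60600 mol Si, 1.21200 mol O.
Total oxygen = 2.41369 mol. Normalization factor = 12/2.41369 = 4.97164.
Al per 12 O = 0.40094 × 4.97164 = 1.993.

1.993 Al apfu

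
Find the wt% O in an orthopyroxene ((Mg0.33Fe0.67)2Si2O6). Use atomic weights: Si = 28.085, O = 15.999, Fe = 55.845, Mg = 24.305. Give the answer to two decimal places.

39.50 wt%

Formula mass = 0.66×24.305 + 1.34×55.845 + 2×28.085 + 6×15.999 = 243.038 g/mol, of which 95.994 g is O.
So O makes up 95.994/243.038 = 0.3950 of the mass, i.e. 39.50%.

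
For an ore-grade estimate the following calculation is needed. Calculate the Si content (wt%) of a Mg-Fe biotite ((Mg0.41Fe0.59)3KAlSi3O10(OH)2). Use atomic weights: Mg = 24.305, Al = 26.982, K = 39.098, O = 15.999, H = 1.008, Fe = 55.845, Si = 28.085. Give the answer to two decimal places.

M((Mg0.41Fe0.59)3KAlSi3O10(OH)2) = 473.080 g/mol.
Si contributes 3 × 28.085 = 84.255 g per mole.
84.255/473.080 = 0.1781 → 17.81%.

17.81 wt%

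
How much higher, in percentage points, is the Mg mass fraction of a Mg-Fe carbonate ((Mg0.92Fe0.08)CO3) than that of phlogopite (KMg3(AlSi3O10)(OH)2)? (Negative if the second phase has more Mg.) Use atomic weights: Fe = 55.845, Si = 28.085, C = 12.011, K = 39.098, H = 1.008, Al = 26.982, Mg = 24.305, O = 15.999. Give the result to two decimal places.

8.28 percentage points

Mg in (Mg0.92Fe0.08)CO3: molar mass 86.836 g/mol; 0.92×24.305 = 22.361 g → 25.75 wt%.
Mg in KMg3(AlSi3O10)(OH)2: molar mass 417.254 g/mol; 3×24.305 = 72.915 g → 17.47 wt%.
Difference = 25.75 − 17.47 = 8.28 percentage points.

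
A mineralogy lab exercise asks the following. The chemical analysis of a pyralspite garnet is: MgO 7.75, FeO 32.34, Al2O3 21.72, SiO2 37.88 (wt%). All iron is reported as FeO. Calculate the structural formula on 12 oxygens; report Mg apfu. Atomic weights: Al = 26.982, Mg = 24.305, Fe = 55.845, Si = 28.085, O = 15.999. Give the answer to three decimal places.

MgO (M=40.304): mol = 0.19229; Mg = 0.19229, O = 0.19229.
FeO (M=71.844): mol = 0.45014; Fe = 0.45014, O = 0.45014.
Al2O3 (M=101.961): mol = 0.21302; Al = 0.42604, O = 0.63906.
SiO2 (M=60.083): mol = 0.63046; Si = 0.63046, O = 1.26092.
ΣO = 2.54241; factor = 12/ΣO = 4.71993.
Mg apfu = 0.19229 × 4.71993 = 0.908.

0.908 Mg apfu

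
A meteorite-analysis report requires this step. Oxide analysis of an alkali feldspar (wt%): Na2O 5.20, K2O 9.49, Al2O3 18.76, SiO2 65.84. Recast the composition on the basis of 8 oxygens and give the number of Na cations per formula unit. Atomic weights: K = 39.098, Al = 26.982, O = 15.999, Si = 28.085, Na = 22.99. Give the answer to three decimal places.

Na2O (M=61.979): mol = 0.08390; Na = 0.16780, O = 0.08390.
K2O (M=94.195): mol = 0.10075; K = 0.20150, O = 0.10075.
Al2O3 (M=101.961): mol = 0.18399; Al = 0.36798, O = 0.55197.
SiO2 (M=60.083): mol = 1.09582; Si = 1.09582, O = 2.19164.
ΣO = 2.92826; factor = 8/ΣO = 2.73200.
Na apfu = 0.16780 × 2.73200 = 0.458.

0.458 Na apfu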